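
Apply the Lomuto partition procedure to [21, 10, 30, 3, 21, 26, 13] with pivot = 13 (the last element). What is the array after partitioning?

Lomuto partition with pivot = 13:

Initial array: [21, 10, 30, 3, 21, 26, 13]

arr[0]=21 > 13: no swap
arr[1]=10 <= 13: swap with position 0, array becomes [10, 21, 30, 3, 21, 26, 13]
arr[2]=30 > 13: no swap
arr[3]=3 <= 13: swap with position 1, array becomes [10, 3, 30, 21, 21, 26, 13]
arr[4]=21 > 13: no swap
arr[5]=26 > 13: no swap

Place pivot at position 2: [10, 3, 13, 21, 21, 26, 30]
Pivot position: 2

After partitioning with pivot 13, the array becomes [10, 3, 13, 21, 21, 26, 30]. The pivot is placed at index 2. All elements to the left of the pivot are <= 13, and all elements to the right are > 13.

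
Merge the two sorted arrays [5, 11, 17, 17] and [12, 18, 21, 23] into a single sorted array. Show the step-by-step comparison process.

Merging process:

Compare 5 vs 12: take 5 from left. Merged: [5]
Compare 11 vs 12: take 11 from left. Merged: [5, 11]
Compare 17 vs 12: take 12 from right. Merged: [5, 11, 12]
Compare 17 vs 18: take 17 from left. Merged: [5, 11, 12, 17]
Compare 17 vs 18: take 17 from left. Merged: [5, 11, 12, 17, 17]
Append remaining from right: [18, 21, 23]. Merged: [5, 11, 12, 17, 17, 18, 21, 23]

Final merged array: [5, 11, 12, 17, 17, 18, 21, 23]
Total comparisons: 5

The merged array is [5, 11, 12, 17, 17, 18, 21, 23], requiring 5 comparisons. The merge step runs in O(n) time where n is the total number of elements.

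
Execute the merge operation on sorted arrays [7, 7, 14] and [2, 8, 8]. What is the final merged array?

Merging process:

Compare 7 vs 2: take 2 from right. Merged: [2]
Compare 7 vs 8: take 7 from left. Merged: [2, 7]
Compare 7 vs 8: take 7 from left. Merged: [2, 7, 7]
Compare 14 vs 8: take 8 from right. Merged: [2, 7, 7, 8]
Compare 14 vs 8: take 8 from right. Merged: [2, 7, 7, 8, 8]
Append remaining from left: [14]. Merged: [2, 7, 7, 8, 8, 14]

Final merged array: [2, 7, 7, 8, 8, 14]
Total comparisons: 5

The merged array is [2, 7, 7, 8, 8, 14], requiring 5 comparisons. The merge step runs in O(n) time where n is the total number of elements.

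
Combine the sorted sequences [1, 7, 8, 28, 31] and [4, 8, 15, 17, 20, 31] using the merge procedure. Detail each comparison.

Merging process:

Compare 1 vs 4: take 1 from left. Merged: [1]
Compare 7 vs 4: take 4 from right. Merged: [1, 4]
Compare 7 vs 8: take 7 from left. Merged: [1, 4, 7]
Compare 8 vs 8: take 8 from left. Merged: [1, 4, 7, 8]
Compare 28 vs 8: take 8 from right. Merged: [1, 4, 7, 8, 8]
Compare 28 vs 15: take 15 from right. Merged: [1, 4, 7, 8, 8, 15]
Compare 28 vs 17: take 17 from right. Merged: [1, 4, 7, 8, 8, 15, 17]
Compare 28 vs 20: take 20 from right. Merged: [1, 4, 7, 8, 8, 15, 17, 20]
Compare 28 vs 31: take 28 from left. Merged: [1, 4, 7, 8, 8, 15, 17, 20, 28]
Compare 31 vs 31: take 31 from left. Merged: [1, 4, 7, 8, 8, 15, 17, 20, 28, 31]
Append remaining from right: [31]. Merged: [1, 4, 7, 8, 8, 15, 17, 20, 28, 31, 31]

Final merged array: [1, 4, 7, 8, 8, 15, 17, 20, 28, 31, 31]
Total comparisons: 10

The merged array is [1, 4, 7, 8, 8, 15, 17, 20, 28, 31, 31], requiring 10 comparisons. The merge step runs in O(n) time where n is the total number of elements.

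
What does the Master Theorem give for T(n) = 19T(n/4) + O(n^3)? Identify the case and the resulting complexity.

Master Theorem for T(n) = 19T(n/4) + O(n^3):

a = 19, b = 4, c = 3
log_b(a) = log_4(19) = 2.1240

Case 3: c = 3 > log_4(19) = 2.1240
T(n) = O(n^3) = O(n^3)

For T(n) = 19T(n/4) + O(n^3): log_4(19) = 2.1240. This is Case 3 of the Master Theorem (c > log_b(a), work dominated by root), giving O(n^3).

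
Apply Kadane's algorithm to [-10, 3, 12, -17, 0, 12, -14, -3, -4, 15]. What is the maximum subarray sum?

Using Kadane's algorithm on [-10, 3, 12, -17, 0, 12, -14, -3, -4, 15]:

Scanning through the array:
Position 1 (value 3): max_ending_here = 3, max_so_far = 3
Position 2 (value 12): max_ending_here = 15, max_so_far = 15
Position 3 (value -17): max_ending_here = -2, max_so_far = 15
Position 4 (value 0): max_ending_here = 0, max_so_far = 15
Position 5 (value 12): max_ending_here = 12, max_so_far = 15
Position 6 (value -14): max_ending_here = -2, max_so_far = 15
Position 7 (value -3): max_ending_here = -3, max_so_far = 15
Position 8 (value -4): max_ending_here = -4, max_so_far = 15
Position 9 (value 15): max_ending_here = 15, max_so_far = 15

Maximum subarray: [3, 12]
Maximum sum: 15

The maximum subarray is [3, 12] with sum 15. This subarray runs from index 1 to index 2.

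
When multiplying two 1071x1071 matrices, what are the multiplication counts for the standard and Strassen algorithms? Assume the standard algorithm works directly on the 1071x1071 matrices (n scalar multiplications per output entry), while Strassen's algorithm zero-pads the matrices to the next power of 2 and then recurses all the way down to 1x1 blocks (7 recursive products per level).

Matrix multiplication for 1071x1071 matrices:

Strassen's algorithm requires power-of-2 dimensions. Pad 1071x1071 to 2048x2048 (next power of 2).

Standard algorithm: 1071^3 = 1228480911 multiplications
Strassen's algorithm: 7^(log2(2048)) = 7^11 = 1977326743 multiplications
Difference: 1228480911 - 1977326743 = -748845832 (Strassen uses MORE here due to padding overhead — for small or just-over-power-of-2 n, padding can outweigh the per-level savings)

Standard: 1228480911 multiplications (1071^3). Strassen: 1977326743 multiplications (7^11, after padding to 2048x2048). Strassen reduces 8 recursive multiplications to 7 at each level.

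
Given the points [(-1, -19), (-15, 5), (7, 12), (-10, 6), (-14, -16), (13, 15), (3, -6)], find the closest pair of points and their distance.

Computing all pairwise distances among 7 points:

d((-1, -19), (-15, 5)) = 27.7849
d((-1, -19), (7, 12)) = 32.0156
d((-1, -19), (-10, 6)) = 26.5707
d((-1, -19), (-14, -16)) = 13.3417
d((-1, -19), (13, 15)) = 36.7696
d((-1, -19), (3, -6)) = 13.6015
d((-15, 5), (7, 12)) = 23.0868
d((-15, 5), (-10, 6)) = 5.099 <-- minimum
d((-15, 5), (-14, -16)) = 21.0238
d((-15, 5), (13, 15)) = 29.7321
d((-15, 5), (3, -6)) = 21.095
d((7, 12), (-10, 6)) = 18.0278
d((7, 12), (-14, -16)) = 35.0
d((7, 12), (13, 15)) = 6.7082
d((7, 12), (3, -6)) = 18.4391
d((-10, 6), (-14, -16)) = 22.3607
d((-10, 6), (13, 15)) = 24.6982
d((-10, 6), (3, -6)) = 17.6918
d((-14, -16), (13, 15)) = 41.1096
d((-14, -16), (3, -6)) = 19.7231
d((13, 15), (3, -6)) = 23.2594

Closest pair: (-15, 5) and (-10, 6) with distance 5.099

The closest pair is (-15, 5) and (-10, 6) with Euclidean distance 5.099. For 7 points, brute-force pairwise comparison is shown above. For large n, the divide-and-conquer algorithm (sort by x, recurse on halves, check the dividing strip) achieves O(n log n).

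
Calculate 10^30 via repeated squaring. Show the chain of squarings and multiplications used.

Computing 10^30 by squaring (build up from 10^1; each line after the first costs one multiplication):

10^1 = 10
10^2 = (10^1)^2 = 10^2 = 100
10^3 = 10 * 10^2 = 10 * 100 = 1000
10^6 = (10^3)^2 = 1000^2 = 1000000
10^7 = 10 * 10^6 = 10 * 1000000 = 10000000
10^14 = (10^7)^2 = 10000000^2 = 100000000000000
10^15 = 10 * 10^14 = 10 * 100000000000000 = 1000000000000000
10^30 = (10^15)^2 = 1000000000000000^2 = 1000000000000000000000000000000

Result: 1000000000000000000000000000000
Multiplications needed: 7 (7 lines after 10^1)

10^30 = 1000000000000000000000000000000. Using exponentiation by squaring, this requires 7 multiplications. The key idea: if the exponent is even, square the half-power; if odd, multiply by the base once.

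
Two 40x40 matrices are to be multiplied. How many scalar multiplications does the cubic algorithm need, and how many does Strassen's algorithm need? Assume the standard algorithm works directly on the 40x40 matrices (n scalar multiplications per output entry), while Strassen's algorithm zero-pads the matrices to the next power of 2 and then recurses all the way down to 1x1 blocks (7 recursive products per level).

Matrix multiplication for 40x40 matrices:

Strassen's algorithm requires power-of-2 dimensions. Pad 40x40 to 64x64 (next power of 2).

Standard algorithm: 40^3 = 64000 multiplications
Strassen's algorithm: 7^(log2(64)) = 7^6 = 117649 multiplications
Difference: 64000 - 117649 = -53649 (Strassen uses MORE here due to padding overhead — for small or just-over-power-of-2 n, padding can outweigh the per-level savings)

Standard: 64000 multiplications (40^3). Strassen: 117649 multiplications (7^6, after padding to 64x64). Strassen reduces 8 recursive multiplications to 7 at each level.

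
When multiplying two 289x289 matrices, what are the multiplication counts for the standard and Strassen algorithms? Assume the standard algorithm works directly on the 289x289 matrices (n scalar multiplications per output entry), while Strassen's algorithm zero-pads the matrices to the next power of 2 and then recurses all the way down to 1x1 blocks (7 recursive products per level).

Matrix multiplication for 289x289 matrices:

Strassen's algorithm requires power-of-2 dimensions. Pad 289x289 to 512x512 (next power of 2).

Standard algorithm: 289^3 = 24137569 multiplications
Strassen's algorithm: 7^(log2(512)) = 7^9 = 40353607 multiplications
Difference: 24137569 - 40353607 = -16216038 (Strassen uses MORE here due to padding overhead — for small or just-over-power-of-2 n, padding can outweigh the per-level savings)

Standard: 24137569 multiplications (289^3). Strassen: 40353607 multiplications (7^9, after padding to 512x512). Strassen reduces 8 recursive multiplications to 7 at each level.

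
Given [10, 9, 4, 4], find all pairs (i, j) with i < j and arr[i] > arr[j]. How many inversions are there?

Finding inversions in [10, 9, 4, 4]:

(0, 1): arr[0]=10 > arr[1]=9
(0, 2): arr[0]=10 > arr[2]=4
(0, 3): arr[0]=10 > arr[3]=4
(1, 2): arr[1]=9 > arr[2]=4
(1, 3): arr[1]=9 > arr[3]=4

Total inversions: 5

The array has 5 inversion(s): (0,1), (0,2), (0,3), (1,2), (1,3). Each pair (i,j) satisfies i < j and arr[i] > arr[j].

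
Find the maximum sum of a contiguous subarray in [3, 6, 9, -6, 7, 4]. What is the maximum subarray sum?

Using Kadane's algorithm on [3, 6, 9, -6, 7, 4]:

Scanning through the array:
Position 1 (value 6): max_ending_here = 9, max_so_far = 9
Position 2 (value 9): max_ending_here = 18, max_so_far = 18
Position 3 (value -6): max_ending_here = 12, max_so_far = 18
Position 4 (value 7): max_ending_here = 19, max_so_far = 19
Position 5 (value 4): max_ending_here = 23, max_so_far = 23

Maximum subarray: [3, 6, 9, -6, 7, 4]
Maximum sum: 23

The maximum subarray is [3, 6, 9, -6, 7, 4] with sum 23. This subarray runs from index 0 to index 5.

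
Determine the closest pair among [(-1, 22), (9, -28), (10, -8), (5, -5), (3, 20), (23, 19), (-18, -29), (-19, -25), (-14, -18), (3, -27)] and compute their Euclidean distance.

Computing all pairwise distances among 10 points:

d((-1, 22), (9, -28)) = 50.9902
d((-1, 22), (10, -8)) = 31.9531
d((-1, 22), (5, -5)) = 27.6586
d((-1, 22), (3, 20)) = 4.4721
d((-1, 22), (23, 19)) = 24.1868
d((-1, 22), (-18, -29)) = 53.7587
d((-1, 22), (-19, -25)) = 50.3289
d((-1, 22), (-14, -18)) = 42.0595
d((-1, 22), (3, -27)) = 49.163
d((9, -28), (10, -8)) = 20.025
d((9, -28), (5, -5)) = 23.3452
d((9, -28), (3, 20)) = 48.3735
d((9, -28), (23, 19)) = 49.0408
d((9, -28), (-18, -29)) = 27.0185
d((9, -28), (-19, -25)) = 28.1603
d((9, -28), (-14, -18)) = 25.0799
d((9, -28), (3, -27)) = 6.0828
d((10, -8), (5, -5)) = 5.831
d((10, -8), (3, 20)) = 28.8617
d((10, -8), (23, 19)) = 29.9666
d((10, -8), (-18, -29)) = 35.0
d((10, -8), (-19, -25)) = 33.6155
d((10, -8), (-14, -18)) = 26.0
d((10, -8), (3, -27)) = 20.2485
d((5, -5), (3, 20)) = 25.0799
d((5, -5), (23, 19)) = 30.0
d((5, -5), (-18, -29)) = 33.2415
d((5, -5), (-19, -25)) = 31.241
d((5, -5), (-14, -18)) = 23.0217
d((5, -5), (3, -27)) = 22.0907
d((3, 20), (23, 19)) = 20.025
d((3, 20), (-18, -29)) = 53.3104
d((3, 20), (-19, -25)) = 50.0899
d((3, 20), (-14, -18)) = 41.6293
d((3, 20), (3, -27)) = 47.0
d((23, 19), (-18, -29)) = 63.1269
d((23, 19), (-19, -25)) = 60.8276
d((23, 19), (-14, -18)) = 52.3259
d((23, 19), (3, -27)) = 50.1597
d((-18, -29), (-19, -25)) = 4.1231 <-- minimum
d((-18, -29), (-14, -18)) = 11.7047
d((-18, -29), (3, -27)) = 21.095
d((-19, -25), (-14, -18)) = 8.6023
d((-19, -25), (3, -27)) = 22.0907
d((-14, -18), (3, -27)) = 19.2354

Closest pair: (-18, -29) and (-19, -25) with distance 4.1231

The closest pair is (-18, -29) and (-19, -25) with Euclidean distance 4.1231. For 10 points, brute-force pairwise comparison is shown above. For large n, the divide-and-conquer algorithm (sort by x, recurse on halves, check the dividing strip) achieves O(n log n).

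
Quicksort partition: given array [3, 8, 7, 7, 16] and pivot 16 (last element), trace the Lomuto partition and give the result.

Lomuto partition with pivot = 16:

Initial array: [3, 8, 7, 7, 16]

arr[0]=3 <= 16: swap with position 0, array becomes [3, 8, 7, 7, 16]
arr[1]=8 <= 16: swap with position 1, array becomes [3, 8, 7, 7, 16]
arr[2]=7 <= 16: swap with position 2, array becomes [3, 8, 7, 7, 16]
arr[3]=7 <= 16: swap with position 3, array becomes [3, 8, 7, 7, 16]

Place pivot at position 4: [3, 8, 7, 7, 16]
Pivot position: 4

After partitioning with pivot 16, the array becomes [3, 8, 7, 7, 16]. The pivot is placed at index 4. All elements to the left of the pivot are <= 16, and all elements to the right are > 16.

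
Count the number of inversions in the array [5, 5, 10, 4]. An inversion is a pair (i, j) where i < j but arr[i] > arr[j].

Finding inversions in [5, 5, 10, 4]:

(0, 3): arr[0]=5 > arr[3]=4
(1, 3): arr[1]=5 > arr[3]=4
(2, 3): arr[2]=10 > arr[3]=4

Total inversions: 3

The array has 3 inversion(s): (0,3), (1,3), (2,3). Each pair (i,j) satisfies i < j and arr[i] > arr[j].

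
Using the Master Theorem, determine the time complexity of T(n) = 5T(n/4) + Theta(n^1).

Master Theorem for T(n) = 5T(n/4) + O(n^1):

a = 5, b = 4, c = 1
log_b(a) = log_4(5) = 1.1610

Case 1: c = 1 < log_4(5) = 1.1610
T(n) = O(n^(log_4 5))

For T(n) = 5T(n/4) + O(n^1): log_4(5) = 1.1610. This is Case 1 of the Master Theorem (c < log_b(a), work dominated by leaves), giving O(n^(log_4 5)).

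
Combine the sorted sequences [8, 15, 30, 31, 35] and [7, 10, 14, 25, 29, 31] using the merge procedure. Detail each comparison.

Merging process:

Compare 8 vs 7: take 7 from right. Merged: [7]
Compare 8 vs 10: take 8 from left. Merged: [7, 8]
Compare 15 vs 10: take 10 from right. Merged: [7, 8, 10]
Compare 15 vs 14: take 14 from right. Merged: [7, 8, 10, 14]
Compare 15 vs 25: take 15 from left. Merged: [7, 8, 10, 14, 15]
Compare 30 vs 25: take 25 from right. Merged: [7, 8, 10, 14, 15, 25]
Compare 30 vs 29: take 29 from right. Merged: [7, 8, 10, 14, 15, 25, 29]
Compare 30 vs 31: take 30 from left. Merged: [7, 8, 10, 14, 15, 25, 29, 30]
Compare 31 vs 31: take 31 from left. Merged: [7, 8, 10, 14, 15, 25, 29, 30, 31]
Compare 35 vs 31: take 31 from right. Merged: [7, 8, 10, 14, 15, 25, 29, 30, 31, 31]
Append remaining from left: [35]. Merged: [7, 8, 10, 14, 15, 25, 29, 30, 31, 31, 35]

Final merged array: [7, 8, 10, 14, 15, 25, 29, 30, 31, 31, 35]
Total comparisons: 10

The merged array is [7, 8, 10, 14, 15, 25, 29, 30, 31, 31, 35], requiring 10 comparisons. The merge step runs in O(n) time where n is the total number of elements.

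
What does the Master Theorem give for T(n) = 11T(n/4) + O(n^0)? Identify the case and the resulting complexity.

Master Theorem for T(n) = 11T(n/4) + O(n^0):

a = 11, b = 4, c = 0
log_b(a) = log_4(11) = 1.7297

Case 1: c = 0 < log_4(11) = 1.7297
T(n) = O(n^(log_4 11))

For T(n) = 11T(n/4) + O(n^0): log_4(11) = 1.7297. This is Case 1 of the Master Theorem (c < log_b(a), work dominated by leaves), giving O(n^(log_4 11)).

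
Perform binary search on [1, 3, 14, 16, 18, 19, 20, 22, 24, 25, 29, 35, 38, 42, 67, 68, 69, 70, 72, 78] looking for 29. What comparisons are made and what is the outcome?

Binary search for 29 in [1, 3, 14, 16, 18, 19, 20, 22, 24, 25, 29, 35, 38, 42, 67, 68, 69, 70, 72, 78]:

lo=0, hi=19, mid=9, arr[mid]=25 -> 25 < 29, search right half
lo=10, hi=19, mid=14, arr[mid]=67 -> 67 > 29, search left half
lo=10, hi=13, mid=11, arr[mid]=35 -> 35 > 29, search left half
lo=10, hi=10, mid=10, arr[mid]=29 -> Found target at index 10!

Binary search finds 29 at index 10 after 4 comparisons. The search repeatedly halves the search space by comparing with the middle element.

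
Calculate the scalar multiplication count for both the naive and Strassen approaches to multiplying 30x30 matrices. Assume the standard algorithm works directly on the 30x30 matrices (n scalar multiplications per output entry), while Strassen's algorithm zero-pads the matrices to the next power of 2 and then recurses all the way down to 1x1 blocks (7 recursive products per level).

Matrix multiplication for 30x30 matrices:

Strassen's algorithm requires power-of-2 dimensions. Pad 30x30 to 32x32 (next power of 2).

Standard algorithm: 30^3 = 27000 multiplications
Strassen's algorithm: 7^(log2(32)) = 7^5 = 16807 multiplications
Savings: 27000 - 16807 = 10193 multiplications

Standard: 27000 multiplications (30^3). Strassen: 16807 multiplications (7^5, after padding to 32x32). Strassen reduces 8 recursive multiplications to 7 at each level.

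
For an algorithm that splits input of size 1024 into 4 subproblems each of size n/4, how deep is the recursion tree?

For divide and conquer with division factor 4:

Problem sizes at each level:
Level 0: 1024
Level 1: 256
Level 2: 64
Level 3: 16
Level 4: 4
Level 5: 1

The root is level 0 and the size-1 base case is level 5 (the tree spans levels 0 through 5, i.e. 6 levels counting the root), so the depth is the number of divisions: log_4(1024) = 5

The recursion tree depth is log_4(1024) = 5. At each level, the problem size is divided by 4, so it takes 5 divisions to reduce to a base case of size 1. The algorithm makes 4 recursive calls at each level.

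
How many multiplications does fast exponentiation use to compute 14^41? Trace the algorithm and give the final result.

Computing 14^41 by squaring (build up from 14^1; each line after the first costs one multiplication):

14^1 = 14
14^2 = (14^1)^2 = 14^2 = 196
14^4 = (14^2)^2 = 196^2 = 38416
14^5 = 14 * 14^4 = 14 * 38416 = 537824
14^10 = (14^5)^2 = 537824^2 = 289254654976
14^20 = (14^10)^2 = 289254654976^2 = 83668255425284801560576
14^40 = (14^20)^2 = 83668255425284801560576^2 = 7000376965910699630056503868178506524997451776
14^41 = 14 * 14^40 = 14 * 7000376965910699630056503868178506524997451776 = 98005277522749794820791054154499091349964324864

Result: 98005277522749794820791054154499091349964324864
Multiplications needed: 7 (7 lines after 14^1)

14^41 = 98005277522749794820791054154499091349964324864. Using exponentiation by squaring, this requires 7 multiplications. The key idea: if the exponent is even, square the half-power; if odd, multiply by the base once.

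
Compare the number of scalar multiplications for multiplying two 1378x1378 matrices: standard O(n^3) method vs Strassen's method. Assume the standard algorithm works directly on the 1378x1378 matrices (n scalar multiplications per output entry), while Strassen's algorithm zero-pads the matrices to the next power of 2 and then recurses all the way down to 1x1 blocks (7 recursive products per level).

Matrix multiplication for 1378x1378 matrices:

Strassen's algorithm requires power-of-2 dimensions. Pad 1378x1378 to 2048x2048 (next power of 2).

Standard algorithm: 1378^3 = 2616662152 multiplications
Strassen's algorithm: 7^(log2(2048)) = 7^11 = 1977326743 multiplications
Savings: 2616662152 - 1977326743 = 639335409 multiplications

Standard: 2616662152 multiplications (1378^3). Strassen: 1977326743 multiplications (7^11, after padding to 2048x2048). Strassen reduces 8 recursive multiplications to 7 at each level.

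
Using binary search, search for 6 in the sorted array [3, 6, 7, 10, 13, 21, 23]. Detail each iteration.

Binary search for 6 in [3, 6, 7, 10, 13, 21, 23]:

lo=0, hi=6, mid=3, arr[mid]=10 -> 10 > 6, search left half
lo=0, hi=2, mid=1, arr[mid]=6 -> Found target at index 1!

Binary search finds 6 at index 1 after 2 comparisons. The search repeatedly halves the search space by comparing with the middle element.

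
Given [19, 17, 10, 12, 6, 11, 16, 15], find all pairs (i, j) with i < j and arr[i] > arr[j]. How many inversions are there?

Finding inversions in [19, 17, 10, 12, 6, 11, 16, 15]:

(0, 1): arr[0]=19 > arr[1]=17
(0, 2): arr[0]=19 > arr[2]=10
(0, 3): arr[0]=19 > arr[3]=12
(0, 4): arr[0]=19 > arr[4]=6
(0, 5): arr[0]=19 > arr[5]=11
(0, 6): arr[0]=19 > arr[6]=16
(0, 7): arr[0]=19 > arr[7]=15
(1, 2): arr[1]=17 > arr[2]=10
(1, 3): arr[1]=17 > arr[3]=12
(1, 4): arr[1]=17 > arr[4]=6
(1, 5): arr[1]=17 > arr[5]=11
(1, 6): arr[1]=17 > arr[6]=16
(1, 7): arr[1]=17 > arr[7]=15
(2, 4): arr[2]=10 > arr[4]=6
(3, 4): arr[3]=12 > arr[4]=6
(3, 5): arr[3]=12 > arr[5]=11
(6, 7): arr[6]=16 > arr[7]=15

Total inversions: 17

The array has 17 inversion(s): (0,1), (0,2), (0,3), (0,4), (0,5), (0,6), (0,7), (1,2), (1,3), (1,4), (1,5), (1,6), (1,7), (2,4), (3,4), (3,5), (6,7). Each pair (i,j) satisfies i < j and arr[i] > arr[j].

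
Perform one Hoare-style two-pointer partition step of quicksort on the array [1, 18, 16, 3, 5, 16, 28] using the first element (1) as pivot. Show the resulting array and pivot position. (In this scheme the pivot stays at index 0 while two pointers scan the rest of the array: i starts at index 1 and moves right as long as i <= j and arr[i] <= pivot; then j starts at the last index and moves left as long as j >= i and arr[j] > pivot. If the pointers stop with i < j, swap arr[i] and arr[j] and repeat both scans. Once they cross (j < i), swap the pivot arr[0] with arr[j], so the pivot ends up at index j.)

Hoare-style two-pointer partition with pivot = 1:

Initial array: [1, 18, 16, 3, 5, 16, 28]

Pointers start at i = 1, j = 6.
i ends at 1, j ends at 0: the pointers have crossed (j < i), so scanning stops.

j = 0, so swapping arr[0] with arr[j] leaves the pivot at position 0: [1, 18, 16, 3, 5, 16, 28]
Pivot position: 0

After partitioning with pivot 1, the array becomes [1, 18, 16, 3, 5, 16, 28]. The pivot is placed at index 0. All elements to the left of the pivot are <= 1, and all elements to the right are > 1.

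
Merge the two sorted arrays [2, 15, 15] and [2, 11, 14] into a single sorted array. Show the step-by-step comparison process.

Merging process:

Compare 2 vs 2: take 2 from left. Merged: [2]
Compare 15 vs 2: take 2 from right. Merged: [2, 2]
Compare 15 vs 11: take 11 from right. Merged: [2, 2, 11]
Compare 15 vs 14: take 14 from right. Merged: [2, 2, 11, 14]
Append remaining from left: [15, 15]. Merged: [2, 2, 11, 14, 15, 15]

Final merged array: [2, 2, 11, 14, 15, 15]
Total comparisons: 4

The merged array is [2, 2, 11, 14, 15, 15], requiring 4 comparisons. The merge step runs in O(n) time where n is the total number of elements.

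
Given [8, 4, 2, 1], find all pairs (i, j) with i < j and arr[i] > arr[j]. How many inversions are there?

Finding inversions in [8, 4, 2, 1]:

(0, 1): arr[0]=8 > arr[1]=4
(0, 2): arr[0]=8 > arr[2]=2
(0, 3): arr[0]=8 > arr[3]=1
(1, 2): arr[1]=4 > arr[2]=2
(1, 3): arr[1]=4 > arr[3]=1
(2, 3): arr[2]=2 > arr[3]=1

Total inversions: 6

The array has 6 inversion(s): (0,1), (0,2), (0,3), (1,2), (1,3), (2,3). Each pair (i,j) satisfies i < j and arr[i] > arr[j].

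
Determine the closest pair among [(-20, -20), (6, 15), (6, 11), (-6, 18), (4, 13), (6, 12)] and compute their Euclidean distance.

Computing all pairwise distances among 6 points:

d((-20, -20), (6, 15)) = 43.6005
d((-20, -20), (6, 11)) = 40.4599
d((-20, -20), (-6, 18)) = 40.4969
d((-20, -20), (4, 13)) = 40.8044
d((-20, -20), (6, 12)) = 41.2311
d((6, 15), (6, 11)) = 4.0
d((6, 15), (-6, 18)) = 12.3693
d((6, 15), (4, 13)) = 2.8284
d((6, 15), (6, 12)) = 3.0
d((6, 11), (-6, 18)) = 13.8924
d((6, 11), (4, 13)) = 2.8284
d((6, 11), (6, 12)) = 1.0 <-- minimum
d((-6, 18), (4, 13)) = 11.1803
d((-6, 18), (6, 12)) = 13.4164
d((4, 13), (6, 12)) = 2.2361

Closest pair: (6, 11) and (6, 12) with distance 1.0

The closest pair is (6, 11) and (6, 12) with Euclidean distance 1.0. For 6 points, brute-force pairwise comparison is shown above. For large n, the divide-and-conquer algorithm (sort by x, recurse on halves, check the dividing strip) achieves O(n log n).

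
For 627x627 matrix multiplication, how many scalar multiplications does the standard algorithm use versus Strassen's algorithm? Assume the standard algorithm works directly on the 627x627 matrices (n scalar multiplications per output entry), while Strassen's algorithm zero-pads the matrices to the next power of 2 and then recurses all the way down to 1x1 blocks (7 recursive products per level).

Matrix multiplication for 627x627 matrices:

Strassen's algorithm requires power-of-2 dimensions. Pad 627x627 to 1024x1024 (next power of 2).

Standard algorithm: 627^3 = 246491883 multiplications
Strassen's algorithm: 7^(log2(1024)) = 7^10 = 282475249 multiplications
Difference: 246491883 - 282475249 = -35983366 (Strassen uses MORE here due to padding overhead — for small or just-over-power-of-2 n, padding can outweigh the per-level savings)

Standard: 246491883 multiplications (627^3). Strassen: 282475249 multiplications (7^10, after padding to 1024x1024). Strassen reduces 8 recursive multiplications to 7 at each level.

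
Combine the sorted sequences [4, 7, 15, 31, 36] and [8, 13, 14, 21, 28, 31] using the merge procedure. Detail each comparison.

Merging process:

Compare 4 vs 8: take 4 from left. Merged: [4]
Compare 7 vs 8: take 7 from left. Merged: [4, 7]
Compare 15 vs 8: take 8 from right. Merged: [4, 7, 8]
Compare 15 vs 13: take 13 from right. Merged: [4, 7, 8, 13]
Compare 15 vs 14: take 14 from right. Merged: [4, 7, 8, 13, 14]
Compare 15 vs 21: take 15 from left. Merged: [4, 7, 8, 13, 14, 15]
Compare 31 vs 21: take 21 from right. Merged: [4, 7, 8, 13, 14, 15, 21]
Compare 31 vs 28: take 28 from right. Merged: [4, 7, 8, 13, 14, 15, 21, 28]
Compare 31 vs 31: take 31 from left. Merged: [4, 7, 8, 13, 14, 15, 21, 28, 31]
Compare 36 vs 31: take 31 from right. Merged: [4, 7, 8, 13, 14, 15, 21, 28, 31, 31]
Append remaining from left: [36]. Merged: [4, 7, 8, 13, 14, 15, 21, 28, 31, 31, 36]

Final merged array: [4, 7, 8, 13, 14, 15, 21, 28, 31, 31, 36]
Total comparisons: 10

The merged array is [4, 7, 8, 13, 14, 15, 21, 28, 31, 31, 36], requiring 10 comparisons. The merge step runs in O(n) time where n is the total number of elements.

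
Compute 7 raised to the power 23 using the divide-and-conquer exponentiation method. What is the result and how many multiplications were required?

Computing 7^23 by squaring (build up from 7^1; each line after the first costs one multiplication):

7^1 = 7
7^2 = (7^1)^2 = 7^2 = 49
7^4 = (7^2)^2 = 49^2 = 2401
7^5 = 7 * 7^4 = 7 * 2401 = 16807
7^10 = (7^5)^2 = 16807^2 = 282475249
7^11 = 7 * 7^10 = 7 * 282475249 = 1977326743
7^22 = (7^11)^2 = 1977326743^2 = 3909821048582988049
7^23 = 7 * 7^22 = 7 * 3909821048582988049 = 27368747340080916343

Result: 27368747340080916343
Multiplications needed: 7 (7 lines after 7^1)

7^23 = 27368747340080916343. Using exponentiation by squaring, this requires 7 multiplications. The key idea: if the exponent is even, square the half-power; if odd, multiply by the base once.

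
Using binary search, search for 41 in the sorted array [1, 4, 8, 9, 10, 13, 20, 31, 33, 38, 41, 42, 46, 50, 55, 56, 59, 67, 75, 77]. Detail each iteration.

Binary search for 41 in [1, 4, 8, 9, 10, 13, 20, 31, 33, 38, 41, 42, 46, 50, 55, 56, 59, 67, 75, 77]:

lo=0, hi=19, mid=9, arr[mid]=38 -> 38 < 41, search right half
lo=10, hi=19, mid=14, arr[mid]=55 -> 55 > 41, search left half
lo=10, hi=13, mid=11, arr[mid]=42 -> 42 > 41, search left half
lo=10, hi=10, mid=10, arr[mid]=41 -> Found target at index 10!

Binary search finds 41 at index 10 after 4 comparisons. The search repeatedly halves the search space by comparing with the middle element.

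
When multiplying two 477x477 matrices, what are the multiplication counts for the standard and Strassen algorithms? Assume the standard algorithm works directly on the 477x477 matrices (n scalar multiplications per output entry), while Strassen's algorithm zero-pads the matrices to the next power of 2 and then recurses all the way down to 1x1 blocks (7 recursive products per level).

Matrix multiplication for 477x477 matrices:

Strassen's algorithm requires power-of-2 dimensions. Pad 477x477 to 512x512 (next power of 2).

Standard algorithm: 477^3 = 108531333 multiplications
Strassen's algorithm: 7^(log2(512)) = 7^9 = 40353607 multiplications
Savings: 108531333 - 40353607 = 68177726 multiplications

Standard: 108531333 multiplications (477^3). Strassen: 40353607 multiplications (7^9, after padding to 512x512). Strassen reduces 8 recursive multiplications to 7 at each level.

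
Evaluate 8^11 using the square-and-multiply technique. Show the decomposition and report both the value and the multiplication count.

Computing 8^11 by squaring (build up from 8^1; each line after the first costs one multiplication):

8^1 = 8
8^2 = (8^1)^2 = 8^2 = 64
8^4 = (8^2)^2 = 64^2 = 4096
8^5 = 8 * 8^4 = 8 * 4096 = 32768
8^10 = (8^5)^2 = 32768^2 = 1073741824
8^11 = 8 * 8^10 = 8 * 1073741824 = 8589934592

Result: 8589934592
Multiplications needed: 5 (5 lines after 8^1)

8^11 = 8589934592. Using exponentiation by squaring, this requires 5 multiplications. The key idea: if the exponent is even, square the half-power; if odd, multiply by the base once.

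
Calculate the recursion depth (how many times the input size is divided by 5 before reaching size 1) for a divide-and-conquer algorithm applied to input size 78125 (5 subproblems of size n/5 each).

For divide and conquer with division factor 5:

Problem sizes at each level:
Level 0: 78125
Level 1: 15625
Level 2: 3125
Level 3: 625
Level 4: 125
Level 5: 25
Level 6: 5
Level 7: 1

The root is level 0 and the size-1 base case is level 7 (the tree spans levels 0 through 7, i.e. 8 levels counting the root), so the depth is the number of divisions: log_5(78125) = 7

The recursion tree depth is log_5(78125) = 7. At each level, the problem size is divided by 5, so it takes 7 divisions to reduce to a base case of size 1. The algorithm makes 5 recursive calls at each level.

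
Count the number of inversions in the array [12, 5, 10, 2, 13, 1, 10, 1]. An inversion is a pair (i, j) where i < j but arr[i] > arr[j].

Finding inversions in [12, 5, 10, 2, 13, 1, 10, 1]:

(0, 1): arr[0]=12 > arr[1]=5
(0, 2): arr[0]=12 > arr[2]=10
(0, 3): arr[0]=12 > arr[3]=2
(0, 5): arr[0]=12 > arr[5]=1
(0, 6): arr[0]=12 > arr[6]=10
(0, 7): arr[0]=12 > arr[7]=1
(1, 3): arr[1]=5 > arr[3]=2
(1, 5): arr[1]=5 > arr[5]=1
(1, 7): arr[1]=5 > arr[7]=1
(2, 3): arr[2]=10 > arr[3]=2
(2, 5): arr[2]=10 > arr[5]=1
(2, 7): arr[2]=10 > arr[7]=1
(3, 5): arr[3]=2 > arr[5]=1
(3, 7): arr[3]=2 > arr[7]=1
(4, 5): arr[4]=13 > arr[5]=1
(4, 6): arr[4]=13 > arr[6]=10
(4, 7): arr[4]=13 > arr[7]=1
(6, 7): arr[6]=10 > arr[7]=1

Total inversions: 18

The array has 18 inversion(s): (0,1), (0,2), (0,3), (0,5), (0,6), (0,7), (1,3), (1,5), (1,7), (2,3), (2,5), (2,7), (3,5), (3,7), (4,5), (4,6), (4,7), (6,7). Each pair (i,j) satisfies i < j and arr[i] > arr[j].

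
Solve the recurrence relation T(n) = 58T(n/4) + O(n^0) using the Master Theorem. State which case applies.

Master Theorem for T(n) = 58T(n/4) + O(n^0):

a = 58, b = 4, c = 0
log_b(a) = log_4(58) = 2.9290

Case 1: c = 0 < log_4(58) = 2.9290
T(n) = O(n^(log_4 58))

For T(n) = 58T(n/4) + O(n^0): log_4(58) = 2.9290. This is Case 1 of the Master Theorem (c < log_b(a), work dominated by leaves), giving O(n^(log_4 58)).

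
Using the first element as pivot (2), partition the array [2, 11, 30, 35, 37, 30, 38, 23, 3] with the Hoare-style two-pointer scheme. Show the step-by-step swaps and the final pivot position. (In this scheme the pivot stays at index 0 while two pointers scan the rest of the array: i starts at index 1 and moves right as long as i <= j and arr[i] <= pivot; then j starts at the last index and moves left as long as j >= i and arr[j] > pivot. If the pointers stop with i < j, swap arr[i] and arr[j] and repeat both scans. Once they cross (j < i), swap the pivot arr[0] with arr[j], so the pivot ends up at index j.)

Hoare-style two-pointer partition with pivot = 2:

Initial array: [2, 11, 30, 35, 37, 30, 38, 23, 3]

Pointers start at i = 1, j = 8.
i ends at 1, j ends at 0: the pointers have crossed (j < i), so scanning stops.

j = 0, so swapping arr[0] with arr[j] leaves the pivot at position 0: [2, 11, 30, 35, 37, 30, 38, 23, 3]
Pivot position: 0

After partitioning with pivot 2, the array becomes [2, 11, 30, 35, 37, 30, 38, 23, 3]. The pivot is placed at index 0. All elements to the left of the pivot are <= 2, and all elements to the right are > 2.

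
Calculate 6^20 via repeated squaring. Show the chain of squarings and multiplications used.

Computing 6^20 by squaring (build up from 6^1; each line after the first costs one multiplication):

6^1 = 6
6^2 = (6^1)^2 = 6^2 = 36
6^4 = (6^2)^2 = 36^2 = 1296
6^5 = 6 * 6^4 = 6 * 1296 = 7776
6^10 = (6^5)^2 = 7776^2 = 60466176
6^20 = (6^10)^2 = 60466176^2 = 3656158440062976

Result: 3656158440062976
Multiplications needed: 5 (5 lines after 6^1)

6^20 = 3656158440062976. Using exponentiation by squaring, this requires 5 multiplications. The key idea: if the exponent is even, square the half-power; if odd, multiply by the base once.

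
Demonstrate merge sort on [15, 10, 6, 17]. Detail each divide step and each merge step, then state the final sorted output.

Merge sort trace:

Split: [15, 10, 6, 17] -> [15, 10] and [6, 17]
  Split: [15, 10] -> [15] and [10]
  Merge: [15] + [10] -> [10, 15]
  Split: [6, 17] -> [6] and [17]
  Merge: [6] + [17] -> [6, 17]
Merge: [10, 15] + [6, 17] -> [6, 10, 15, 17]

Final sorted array: [6, 10, 15, 17]

The merge sort proceeds by recursively splitting the array and merging sorted halves.
After all merges, the sorted array is [6, 10, 15, 17].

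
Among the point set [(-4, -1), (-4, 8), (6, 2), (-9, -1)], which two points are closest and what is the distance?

Computing all pairwise distances among 4 points:

d((-4, -1), (-4, 8)) = 9.0
d((-4, -1), (6, 2)) = 10.4403
d((-4, -1), (-9, -1)) = 5.0 <-- minimum
d((-4, 8), (6, 2)) = 11.6619
d((-4, 8), (-9, -1)) = 10.2956
d((6, 2), (-9, -1)) = 15.2971

Closest pair: (-4, -1) and (-9, -1) with distance 5.0

The closest pair is (-4, -1) and (-9, -1) with Euclidean distance 5.0. For 4 points, brute-force pairwise comparison is shown above. For large n, the divide-and-conquer algorithm (sort by x, recurse on halves, check the dividing strip) achieves O(n log n).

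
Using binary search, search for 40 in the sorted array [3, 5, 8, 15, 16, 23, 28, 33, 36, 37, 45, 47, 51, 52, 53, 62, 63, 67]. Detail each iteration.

Binary search for 40 in [3, 5, 8, 15, 16, 23, 28, 33, 36, 37, 45, 47, 51, 52, 53, 62, 63, 67]:

lo=0, hi=17, mid=8, arr[mid]=36 -> 36 < 40, search right half
lo=9, hi=17, mid=13, arr[mid]=52 -> 52 > 40, search left half
lo=9, hi=12, mid=10, arr[mid]=45 -> 45 > 40, search left half
lo=9, hi=9, mid=9, arr[mid]=37 -> 37 < 40, search right half
lo=10 > hi=9, target 40 not found

Binary search determines that 40 is not in the array after 4 comparisons. The search space was exhausted without finding the target.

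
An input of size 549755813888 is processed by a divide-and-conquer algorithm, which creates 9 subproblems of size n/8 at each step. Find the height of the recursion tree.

For divide and conquer with division factor 8:

Problem sizes at each level:
Level 0: 549755813888
Level 1: 68719476736
Level 2: 8589934592
Level 3: 1073741824
Level 4: 134217728
Level 5: 16777216
Level 6: 2097152
Level 7: 262144
Level 8: 32768
Level 9: 4096
Level 10: 512
Level 11: 64
Level 12: 8
Level 13: 1

The root is level 0 and the size-1 base case is level 13 (the tree spans levels 0 through 13, i.e. 14 levels counting the root), so the depth is the number of divisions: log_8(549755813888) = 13

The recursion tree depth is log_8(549755813888) = 13. At each level, the problem size is divided by 8, so it takes 13 divisions to reduce to a base case of size 1. The algorithm makes 9 recursive calls at each level.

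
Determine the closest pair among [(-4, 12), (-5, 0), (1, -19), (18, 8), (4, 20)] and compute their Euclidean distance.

Computing all pairwise distances among 5 points:

d((-4, 12), (-5, 0)) = 12.0416
d((-4, 12), (1, -19)) = 31.4006
d((-4, 12), (18, 8)) = 22.3607
d((-4, 12), (4, 20)) = 11.3137 <-- minimum
d((-5, 0), (1, -19)) = 19.9249
d((-5, 0), (18, 8)) = 24.3516
d((-5, 0), (4, 20)) = 21.9317
d((1, -19), (18, 8)) = 31.9061
d((1, -19), (4, 20)) = 39.1152
d((18, 8), (4, 20)) = 18.4391

Closest pair: (-4, 12) and (4, 20) with distance 11.3137

The closest pair is (-4, 12) and (4, 20) with Euclidean distance 11.3137. For 5 points, brute-force pairwise comparison is shown above. For large n, the divide-and-conquer algorithm (sort by x, recurse on halves, check the dividing strip) achieves O(n log n).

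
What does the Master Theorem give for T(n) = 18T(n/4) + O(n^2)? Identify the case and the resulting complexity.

Master Theorem for T(n) = 18T(n/4) + O(n^2):

a = 18, b = 4, c = 2
log_b(a) = log_4(18) = 2.0850

Case 1: c = 2 < log_4(18) = 2.0850
T(n) = O(n^(log_4 18))

For T(n) = 18T(n/4) + O(n^2): log_4(18) = 2.0850. This is Case 1 of the Master Theorem (c < log_b(a), work dominated by leaves), giving O(n^(log_4 18)).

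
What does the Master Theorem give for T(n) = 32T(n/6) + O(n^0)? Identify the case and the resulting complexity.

Master Theorem for T(n) = 32T(n/6) + O(n^0):

a = 32, b = 6, c = 0
log_b(a) = log_6(32) = 1.9343

Case 1: c = 0 < log_6(32) = 1.9343
T(n) = O(n^(log_6 32))

For T(n) = 32T(n/6) + O(n^0): log_6(32) = 1.9343. This is Case 1 of the Master Theorem (c < log_b(a), work dominated by leaves), giving O(n^(log_6 32)).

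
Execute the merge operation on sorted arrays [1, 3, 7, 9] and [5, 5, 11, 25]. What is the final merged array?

Merging process:

Compare 1 vs 5: take 1 from left. Merged: [1]
Compare 3 vs 5: take 3 from left. Merged: [1, 3]
Compare 7 vs 5: take 5 from right. Merged: [1, 3, 5]
Compare 7 vs 5: take 5 from right. Merged: [1, 3, 5, 5]
Compare 7 vs 11: take 7 from left. Merged: [1, 3, 5, 5, 7]
Compare 9 vs 11: take 9 from left. Merged: [1, 3, 5, 5, 7, 9]
Append remaining from right: [11, 25]. Merged: [1, 3, 5, 5, 7, 9, 11, 25]

Final merged array: [1, 3, 5, 5, 7, 9, 11, 25]
Total comparisons: 6

The merged array is [1, 3, 5, 5, 7, 9, 11, 25], requiring 6 comparisons. The merge step runs in O(n) time where n is the total number of elements.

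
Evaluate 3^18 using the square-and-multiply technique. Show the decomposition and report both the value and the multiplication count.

Computing 3^18 by squaring (build up from 3^1; each line after the first costs one multiplication):

3^1 = 3
3^2 = (3^1)^2 = 3^2 = 9
3^4 = (3^2)^2 = 9^2 = 81
3^8 = (3^4)^2 = 81^2 = 6561
3^9 = 3 * 3^8 = 3 * 6561 = 19683
3^18 = (3^9)^2 = 19683^2 = 387420489

Result: 387420489
Multiplications needed: 5 (5 lines after 3^1)

3^18 = 387420489. Using exponentiation by squaring, this requires 5 multiplications. The key idea: if the exponent is even, square the half-power; if odd, multiply by the base once.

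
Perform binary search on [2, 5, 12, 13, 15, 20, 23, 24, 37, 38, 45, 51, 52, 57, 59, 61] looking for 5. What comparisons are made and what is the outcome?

Binary search for 5 in [2, 5, 12, 13, 15, 20, 23, 24, 37, 38, 45, 51, 52, 57, 59, 61]:

lo=0, hi=15, mid=7, arr[mid]=24 -> 24 > 5, search left half
lo=0, hi=6, mid=3, arr[mid]=13 -> 13 > 5, search left half
lo=0, hi=2, mid=1, arr[mid]=5 -> Found target at index 1!

Binary search finds 5 at index 1 after 3 comparisons. The search repeatedly halves the search space by comparing with the middle element.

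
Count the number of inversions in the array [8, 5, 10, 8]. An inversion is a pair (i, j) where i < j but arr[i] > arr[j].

Finding inversions in [8, 5, 10, 8]:

(0, 1): arr[0]=8 > arr[1]=5
(2, 3): arr[2]=10 > arr[3]=8

Total inversions: 2

The array has 2 inversion(s): (0,1), (2,3). Each pair (i,j) satisfies i < j and arr[i] > arr[j].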